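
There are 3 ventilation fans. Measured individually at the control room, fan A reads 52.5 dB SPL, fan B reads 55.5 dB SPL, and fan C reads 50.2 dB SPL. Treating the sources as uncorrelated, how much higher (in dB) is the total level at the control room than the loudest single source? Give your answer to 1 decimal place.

Uncorrelated sources add in intensity (power), not in dB.
L_total = 10·log₁₀(10^(52.5/10) + 10^(55.5/10) + 10^(50.2/10)) = 58.04 dB SPL.
Excess over the loudest (55.5 dB): 58.04 − 55.5 = 2.5 dB.

2.5 dB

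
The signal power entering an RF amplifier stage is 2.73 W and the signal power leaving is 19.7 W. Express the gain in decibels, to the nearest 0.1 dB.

8.6 dB

Power is a power quantity, so gain = 10·log₁₀(P_out/P_in).
10·log₁₀(19.7/2.73) = 10·log₁₀(7.216) = 8.6 dB.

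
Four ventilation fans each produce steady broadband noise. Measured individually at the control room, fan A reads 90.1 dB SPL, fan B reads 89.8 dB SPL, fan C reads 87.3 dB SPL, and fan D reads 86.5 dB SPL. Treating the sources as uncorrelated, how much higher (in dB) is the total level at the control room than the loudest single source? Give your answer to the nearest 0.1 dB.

Uncorrelated sources add in intensity (power), not in dB.
L_total = 10·log₁₀(10^(90.1/10) + 10^(89.8/10) + 10^(87.3/10) + 10^(86.5/10)) = 94.72 dB SPL.
Excess over the loudest (90.1 dB): 94.72 − 90.1 = 4.6 dB.

4.6 dB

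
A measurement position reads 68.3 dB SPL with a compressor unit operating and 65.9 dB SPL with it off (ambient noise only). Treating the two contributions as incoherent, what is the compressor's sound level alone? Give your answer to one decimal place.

64.6 dB SPL

Background correction is a power subtraction:
L_src = 10·log₁₀(10^(68.3/10) − 10^(65.9/10)) = 10·log₁₀(2870000) = 64.6 dB SPL.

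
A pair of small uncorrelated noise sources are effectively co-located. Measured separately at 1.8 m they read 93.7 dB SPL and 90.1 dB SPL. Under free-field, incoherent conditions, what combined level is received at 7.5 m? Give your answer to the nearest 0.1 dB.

Combined at 1.8 m: 10·log₁₀(10^(93.7/10)+10^(90.1/10)) = 95.27 dB SPL.
Then apply −20·log₁₀(7.5/1.8) = -12.40 dB → 82.9 dB SPL.

82.9 dB SPL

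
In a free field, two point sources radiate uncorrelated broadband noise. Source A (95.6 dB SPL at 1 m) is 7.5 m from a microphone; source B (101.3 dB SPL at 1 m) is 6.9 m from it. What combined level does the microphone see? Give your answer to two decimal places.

At the listener: L_A = 95.6 − 20·log₁₀(7.5) = 78.099 dB; L_B = 101.3 − 20·log₁₀(6.9) = 84.523 dB.
Combined: 10·log₁₀(10^(78.099/10)+10^(84.523/10)) = 85.41 dB SPL.

85.41 dB SPL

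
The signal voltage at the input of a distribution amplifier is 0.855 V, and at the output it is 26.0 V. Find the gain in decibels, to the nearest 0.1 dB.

29.7 dB

For a voltage ratio, dB = 20·log₁₀(V₂/V₁).
20·log₁₀(26.0/0.855) = 20·log₁₀(30.41) = 29.7 dB.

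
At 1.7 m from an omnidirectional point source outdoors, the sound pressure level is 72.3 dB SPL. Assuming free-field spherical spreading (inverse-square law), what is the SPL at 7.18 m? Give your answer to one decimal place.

Inverse-square spreading gives ΔL = −20·log₁₀(d₂/d₁).
ΔL = −20·log₁₀(7.18/1.7) = -12.51 dB, so L₂ = 72.3 + (-12.51) = 59.8 dB SPL.

59.8 dB SPL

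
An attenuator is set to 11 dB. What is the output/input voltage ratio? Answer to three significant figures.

0.282

Voltage ratio = 10^(dB/20).
10^(-11/20) = 10^(-0.5500) = 0.282.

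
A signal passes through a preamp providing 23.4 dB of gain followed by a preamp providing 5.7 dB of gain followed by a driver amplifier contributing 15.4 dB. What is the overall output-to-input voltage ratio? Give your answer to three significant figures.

168

Net gain = 23.4 + 5.7 + 15.4 = 44.5 dB.
Voltage ratio = 10^(44.5/20) = 168.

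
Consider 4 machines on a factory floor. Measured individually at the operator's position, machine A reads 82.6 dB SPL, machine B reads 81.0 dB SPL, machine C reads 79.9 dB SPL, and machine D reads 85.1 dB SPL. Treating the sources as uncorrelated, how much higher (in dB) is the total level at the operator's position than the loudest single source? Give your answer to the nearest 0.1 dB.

3.5 dB

Add the sources as powers (linear), then convert back to dB:
L_total = 10·log₁₀(10^(82.6/10) + 10^(81.0/10) + 10^(79.9/10) + 10^(85.1/10)) = 88.63 dB SPL.
Excess over the loudest (85.1 dB): 88.63 − 85.1 = 3.5 dB.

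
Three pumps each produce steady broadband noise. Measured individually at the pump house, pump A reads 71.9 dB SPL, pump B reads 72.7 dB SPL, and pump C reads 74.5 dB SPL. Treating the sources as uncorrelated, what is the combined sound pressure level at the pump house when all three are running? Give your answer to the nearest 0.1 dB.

77.9 dB SPL

Incoherent sources sum as intensities:
L_total = 10·log₁₀(10^(71.9/10) + 10^(72.7/10) + 10^(74.5/10)) = 10·log₁₀(62290000) = 77.9 dB SPL.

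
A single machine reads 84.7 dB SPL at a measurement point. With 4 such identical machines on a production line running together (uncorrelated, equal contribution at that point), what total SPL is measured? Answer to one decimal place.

4 equal incoherent sources raise the level by 10·log₁₀(4) = 6.02 dB.
L_total = 84.7 + 6.02 = 90.7 dB SPL.

90.7 dB SPL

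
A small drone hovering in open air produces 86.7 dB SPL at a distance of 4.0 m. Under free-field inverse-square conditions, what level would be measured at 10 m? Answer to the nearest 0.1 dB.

78.7 dB SPL

For a point source in a free field, ΔL = −20·log₁₀(d₂/d₁).
ΔL = −20·log₁₀(10/4.0) = -7.96 dB, so L₂ = 86.7 + (-7.96) = 78.7 dB SPL.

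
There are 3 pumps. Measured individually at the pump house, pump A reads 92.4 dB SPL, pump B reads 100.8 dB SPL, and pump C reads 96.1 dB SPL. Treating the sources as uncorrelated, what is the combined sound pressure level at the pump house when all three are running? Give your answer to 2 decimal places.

Uncorrelated sources add in intensity (power), not in dB.
L_total = 10·log₁₀(10^(92.4/10) + 10^(100.8/10) + 10^(96.1/10)) = 10·log₁₀(17834000000) = 102.51 dB SPL.

102.51 dB SPL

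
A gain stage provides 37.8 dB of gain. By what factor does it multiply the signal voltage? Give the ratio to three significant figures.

Voltage ratio = 10^(dB/20).
10^(37.8/20) = 10^(1.890) = 77.6.

77.6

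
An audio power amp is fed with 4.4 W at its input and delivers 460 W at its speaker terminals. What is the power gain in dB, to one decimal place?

Power is a power quantity, so gain = 10·log₁₀(P_out/P_in).
10·log₁₀(460/4.4) = 10·log₁₀(104.5) = 20.2 dB.

20.2 dB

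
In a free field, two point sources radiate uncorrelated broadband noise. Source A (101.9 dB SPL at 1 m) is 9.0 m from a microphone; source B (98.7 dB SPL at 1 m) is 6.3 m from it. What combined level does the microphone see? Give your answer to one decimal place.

At the listener: L_A = 101.9 − 20·log₁₀(9.0) = 82.82 dB; L_B = 98.7 − 20·log₁₀(6.3) = 82.71 dB.
Combined: 10·log₁₀(10^(82.82/10)+10^(82.71/10)) = 85.8 dB SPL.

85.8 dB SPL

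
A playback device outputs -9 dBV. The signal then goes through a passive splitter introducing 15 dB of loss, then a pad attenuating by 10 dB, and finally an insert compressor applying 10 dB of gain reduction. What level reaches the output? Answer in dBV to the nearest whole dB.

-44 dBV

In dB, series stages simply add:
-9 − 15 − 10 − 10 = -44 dBV.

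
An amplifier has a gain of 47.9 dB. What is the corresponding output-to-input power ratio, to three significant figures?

61700

Power ratio = 10^(dB/10).
10^(47.9/10) = 10^(4.790) = 61700.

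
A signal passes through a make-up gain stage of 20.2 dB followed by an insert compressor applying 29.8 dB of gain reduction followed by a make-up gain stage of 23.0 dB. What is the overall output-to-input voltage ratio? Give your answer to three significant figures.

4.68

Net gain = 20.2 + (−29.8) + 23.0 = 13.4 dB.
Voltage ratio = 10^(13.4/20) = 4.68.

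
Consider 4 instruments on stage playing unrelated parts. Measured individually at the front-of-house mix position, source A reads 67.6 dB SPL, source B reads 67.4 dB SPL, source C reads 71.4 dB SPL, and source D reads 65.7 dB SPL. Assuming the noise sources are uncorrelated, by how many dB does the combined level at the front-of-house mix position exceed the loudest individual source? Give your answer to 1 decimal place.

3.2 dB

Add the sources as powers (linear), then convert back to dB:
L_total = 10·log₁₀(10^(67.6/10) + 10^(67.4/10) + 10^(71.4/10) + 10^(65.7/10)) = 74.59 dB SPL.
Excess over the loudest (71.4 dB): 74.59 − 71.4 = 3.2 dB.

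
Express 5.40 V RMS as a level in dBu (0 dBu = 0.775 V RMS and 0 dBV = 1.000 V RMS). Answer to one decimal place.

+16.9 dBu

dBu = 20·log₁₀(V / 0.775 V).
20·log₁₀(5.40/0.775) = +16.9 dBu.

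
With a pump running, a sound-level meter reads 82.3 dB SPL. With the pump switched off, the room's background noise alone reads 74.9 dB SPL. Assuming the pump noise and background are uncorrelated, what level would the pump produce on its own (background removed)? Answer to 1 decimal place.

Subtract intensities: L_src = 10·log₁₀(10^(L_total/10) − 10^(L_bg/10)).
L_src = 10·log₁₀(10^(82.3/10) − 10^(74.9/10)) = 10·log₁₀(138900000) = 81.4 dB SPL.

81.4 dB SPL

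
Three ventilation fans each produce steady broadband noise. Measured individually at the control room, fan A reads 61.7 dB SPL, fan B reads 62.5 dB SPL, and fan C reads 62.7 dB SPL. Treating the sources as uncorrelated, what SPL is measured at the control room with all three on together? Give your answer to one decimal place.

67.1 dB SPL

Add the sources as powers (linear), then convert back to dB:
L_total = 10·log₁₀(10^(61.7/10) + 10^(62.5/10) + 10^(62.7/10)) = 10·log₁₀(5119000) = 67.1 dB SPL.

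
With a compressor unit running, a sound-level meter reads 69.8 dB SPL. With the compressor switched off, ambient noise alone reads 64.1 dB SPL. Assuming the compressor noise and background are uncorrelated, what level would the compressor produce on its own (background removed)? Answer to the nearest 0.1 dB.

Background correction is a power subtraction:
L_src = 10·log₁₀(10^(69.8/10) − 10^(64.1/10)) = 10·log₁₀(6980000) = 68.4 dB SPL.

68.4 dB SPL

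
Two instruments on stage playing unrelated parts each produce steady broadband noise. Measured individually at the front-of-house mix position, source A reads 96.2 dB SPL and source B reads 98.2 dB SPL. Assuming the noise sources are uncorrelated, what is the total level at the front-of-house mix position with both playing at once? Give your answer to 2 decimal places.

100.32 dB SPL

Uncorrelated sources add in intensity (power), not in dB.
L_total = 10·log₁₀(10^(96.2/10) + 10^(98.2/10)) = 10·log₁₀(10776000000) = 100.32 dB SPL.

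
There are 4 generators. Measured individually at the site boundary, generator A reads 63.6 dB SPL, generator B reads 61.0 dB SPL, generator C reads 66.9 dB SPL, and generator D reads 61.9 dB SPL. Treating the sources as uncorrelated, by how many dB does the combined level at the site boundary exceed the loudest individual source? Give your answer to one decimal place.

Incoherent sources sum as intensities:
L_total = 10·log₁₀(10^(63.6/10) + 10^(61.0/10) + 10^(66.9/10) + 10^(61.9/10)) = 70.00 dB SPL.
Excess over the loudest (66.9 dB): 70.00 − 66.9 = 3.1 dB.

3.1 dB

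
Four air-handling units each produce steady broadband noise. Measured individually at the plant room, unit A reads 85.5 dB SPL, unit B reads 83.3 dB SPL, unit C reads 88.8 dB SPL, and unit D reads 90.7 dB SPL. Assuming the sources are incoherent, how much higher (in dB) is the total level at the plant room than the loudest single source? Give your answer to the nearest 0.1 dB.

Uncorrelated sources add in intensity (power), not in dB.
L_total = 10·log₁₀(10^(85.5/10) + 10^(83.3/10) + 10^(88.8/10) + 10^(90.7/10)) = 93.98 dB SPL.
Excess over the loudest (90.7 dB): 93.98 − 90.7 = 3.3 dB.

3.3 dB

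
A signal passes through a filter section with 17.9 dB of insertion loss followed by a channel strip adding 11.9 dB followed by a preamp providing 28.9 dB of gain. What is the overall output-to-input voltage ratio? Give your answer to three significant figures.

Net gain = (−17.9) + 11.9 + 28.9 = 22.9 dB.
Voltage ratio = 10^(22.9/20) = 14.0.

14.0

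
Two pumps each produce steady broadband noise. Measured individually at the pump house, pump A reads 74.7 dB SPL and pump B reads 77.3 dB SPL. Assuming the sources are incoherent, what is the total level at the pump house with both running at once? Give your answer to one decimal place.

79.2 dB SPL

Add the sources as powers (linear), then convert back to dB:
L_total = 10·log₁₀(10^(74.7/10) + 10^(77.3/10)) = 10·log₁₀(83220000) = 79.2 dB SPL.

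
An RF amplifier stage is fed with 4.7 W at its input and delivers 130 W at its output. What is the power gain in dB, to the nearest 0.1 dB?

For a power ratio, dB = 10·log₁₀(P₂/P₁).
10·log₁₀(130/4.7) = 10·log₁₀(27.66) = 14.4 dB.

14.4 dB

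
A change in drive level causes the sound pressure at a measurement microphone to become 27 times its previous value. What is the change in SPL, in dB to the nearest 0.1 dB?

SPL change from a pressure ratio uses the 20·log₁₀ form:
20·log₁₀(27) = 28.6 dB.

28.6 dB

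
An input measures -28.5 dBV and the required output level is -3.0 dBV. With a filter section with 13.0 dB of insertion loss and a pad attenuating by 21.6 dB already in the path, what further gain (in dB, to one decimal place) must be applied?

The required make-up gain is the shortfall in the dB sum.
G = -3.0 − (-28.5) + 13.0 + 21.6 = 60.1 dB.

60.1 dB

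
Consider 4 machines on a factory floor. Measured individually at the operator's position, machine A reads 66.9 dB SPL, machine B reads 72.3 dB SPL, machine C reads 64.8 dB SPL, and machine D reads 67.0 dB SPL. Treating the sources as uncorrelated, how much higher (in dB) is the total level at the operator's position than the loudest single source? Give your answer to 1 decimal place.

Incoherent sources sum as intensities:
L_total = 10·log₁₀(10^(66.9/10) + 10^(72.3/10) + 10^(64.8/10) + 10^(67.0/10)) = 74.76 dB SPL.
Excess over the loudest (72.3 dB): 74.76 − 72.3 = 2.5 dB.

2.5 dB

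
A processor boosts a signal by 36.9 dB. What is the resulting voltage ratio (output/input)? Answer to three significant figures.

70.0

Voltage ratio = 10^(dB/20).
10^(36.9/20) = 10^(1.845) = 70.0.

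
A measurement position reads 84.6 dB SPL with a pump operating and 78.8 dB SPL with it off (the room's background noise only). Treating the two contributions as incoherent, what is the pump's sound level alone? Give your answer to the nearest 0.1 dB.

83.3 dB SPL

Subtract intensities: L_src = 10·log₁₀(10^(L_total/10) − 10^(L_bg/10)).
L_src = 10·log₁₀(10^(84.6/10) − 10^(78.8/10)) = 10·log₁₀(212500000) = 83.3 dB SPL.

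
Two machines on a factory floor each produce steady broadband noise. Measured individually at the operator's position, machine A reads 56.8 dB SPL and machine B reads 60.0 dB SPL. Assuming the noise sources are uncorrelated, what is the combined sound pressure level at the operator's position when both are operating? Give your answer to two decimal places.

61.70 dB SPL

Incoherent sources sum as intensities:
L_total = 10·log₁₀(10^(56.8/10) + 10^(60.0/10)) = 10·log₁₀(1479000) = 61.70 dB SPL.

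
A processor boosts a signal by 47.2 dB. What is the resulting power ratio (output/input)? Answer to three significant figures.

Power ratio = 10^(dB/10).
10^(47.2/10) = 10^(4.720) = 52500.

52500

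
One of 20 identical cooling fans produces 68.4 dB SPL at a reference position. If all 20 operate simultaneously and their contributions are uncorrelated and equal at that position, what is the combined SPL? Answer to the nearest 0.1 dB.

20 equal incoherent sources raise the level by 10·log₁₀(20) = 13.01 dB.
L_total = 68.4 + 13.01 = 81.4 dB SPL.

81.4 dB SPL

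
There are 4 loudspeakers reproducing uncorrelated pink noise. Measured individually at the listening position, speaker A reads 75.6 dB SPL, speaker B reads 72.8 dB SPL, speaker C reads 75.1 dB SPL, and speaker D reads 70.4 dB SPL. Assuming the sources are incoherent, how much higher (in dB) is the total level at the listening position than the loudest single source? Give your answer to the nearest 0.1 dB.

4.3 dB

Incoherent sources sum as intensities:
L_total = 10·log₁₀(10^(75.6/10) + 10^(72.8/10) + 10^(75.1/10) + 10^(70.4/10)) = 79.94 dB SPL.
Excess over the loudest (75.6 dB): 79.94 − 75.6 = 4.3 dB.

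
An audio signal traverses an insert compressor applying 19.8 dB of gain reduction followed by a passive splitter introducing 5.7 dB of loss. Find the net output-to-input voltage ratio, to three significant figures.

0.0531

Net gain = (−19.8) + (−5.7) = -25.5 dB.
Voltage ratio = 10^(-25.5/20) = 0.0531.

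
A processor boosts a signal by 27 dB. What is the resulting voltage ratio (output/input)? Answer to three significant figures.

22.4

Voltage ratio = 10^(dB/20).
10^(27/20) = 10^(1.350) = 22.4.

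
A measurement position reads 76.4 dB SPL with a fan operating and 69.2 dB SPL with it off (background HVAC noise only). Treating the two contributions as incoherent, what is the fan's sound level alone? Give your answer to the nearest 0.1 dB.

75.5 dB SPL

Subtract intensities: L_src = 10·log₁₀(10^(L_total/10) − 10^(L_bg/10)).
L_src = 10·log₁₀(10^(76.4/10) − 10^(69.2/10)) = 10·log₁₀(35330000) = 75.5 dB SPL.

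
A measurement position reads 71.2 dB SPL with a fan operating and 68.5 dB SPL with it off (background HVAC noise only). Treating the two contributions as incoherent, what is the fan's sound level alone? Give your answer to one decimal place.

67.9 dB SPL

Remove the background by subtracting linear intensities:
L_src = 10·log₁₀(10^(71.2/10) − 10^(68.5/10)) = 10·log₁₀(6103000) = 67.9 dB SPL.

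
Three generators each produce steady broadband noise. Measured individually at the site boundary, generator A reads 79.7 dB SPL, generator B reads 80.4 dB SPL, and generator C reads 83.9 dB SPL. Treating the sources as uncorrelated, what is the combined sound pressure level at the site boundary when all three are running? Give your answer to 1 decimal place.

Uncorrelated sources add in intensity (power), not in dB.
L_total = 10·log₁₀(10^(79.7/10) + 10^(80.4/10) + 10^(83.9/10)) = 10·log₁₀(448400000) = 86.5 dB SPL.

86.5 dB SPL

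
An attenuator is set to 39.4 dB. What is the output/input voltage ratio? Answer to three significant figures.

0.0107

Voltage ratio = 10^(dB/20).
10^(-39.4/20) = 10^(-1.970) = 0.0107.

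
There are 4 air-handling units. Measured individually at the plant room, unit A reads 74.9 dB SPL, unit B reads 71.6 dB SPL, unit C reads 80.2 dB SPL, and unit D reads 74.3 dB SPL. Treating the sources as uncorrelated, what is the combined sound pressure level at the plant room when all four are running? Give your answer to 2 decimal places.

Incoherent sources sum as intensities:
L_total = 10·log₁₀(10^(74.9/10) + 10^(71.6/10) + 10^(80.2/10) + 10^(74.3/10)) = 10·log₁₀(177000000) = 82.48 dB SPL.

82.48 dB SPL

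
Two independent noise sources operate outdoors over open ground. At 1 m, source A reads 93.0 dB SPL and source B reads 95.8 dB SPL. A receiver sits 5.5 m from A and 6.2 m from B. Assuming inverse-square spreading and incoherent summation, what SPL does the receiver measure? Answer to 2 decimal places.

At the listener: L_A = 93.0 − 20·log₁₀(5.5) = 78.193 dB; L_B = 95.8 − 20·log₁₀(6.2) = 79.952 dB.
Combined: 10·log₁₀(10^(78.193/10)+10^(79.952/10)) = 82.17 dB SPL.

82.17 dB SPL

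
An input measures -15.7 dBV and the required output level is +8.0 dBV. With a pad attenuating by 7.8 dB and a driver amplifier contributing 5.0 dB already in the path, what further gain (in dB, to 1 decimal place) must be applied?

The required make-up gain is the shortfall in the dB sum.
G = +8.0 − (-15.7) + 7.8 − 5.0 = 26.5 dB.

26.5 dB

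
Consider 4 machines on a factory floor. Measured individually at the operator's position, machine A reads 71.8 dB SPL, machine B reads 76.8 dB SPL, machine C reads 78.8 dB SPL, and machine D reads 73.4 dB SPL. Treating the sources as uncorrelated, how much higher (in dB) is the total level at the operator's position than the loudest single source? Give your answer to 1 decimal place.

Add the sources as powers (linear), then convert back to dB:
L_total = 10·log₁₀(10^(71.8/10) + 10^(76.8/10) + 10^(78.8/10) + 10^(73.4/10)) = 82.06 dB SPL.
Excess over the loudest (78.8 dB): 82.06 − 78.8 = 3.3 dB.

3.3 dB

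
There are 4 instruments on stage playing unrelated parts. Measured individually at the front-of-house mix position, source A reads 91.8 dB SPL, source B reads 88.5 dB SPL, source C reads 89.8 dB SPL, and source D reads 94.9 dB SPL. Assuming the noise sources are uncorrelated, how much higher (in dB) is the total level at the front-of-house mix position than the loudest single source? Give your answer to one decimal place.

3.1 dB

Incoherent sources sum as intensities:
L_total = 10·log₁₀(10^(91.8/10) + 10^(88.5/10) + 10^(89.8/10) + 10^(94.9/10)) = 97.97 dB SPL.
Excess over the loudest (94.9 dB): 97.97 − 94.9 = 3.1 dB.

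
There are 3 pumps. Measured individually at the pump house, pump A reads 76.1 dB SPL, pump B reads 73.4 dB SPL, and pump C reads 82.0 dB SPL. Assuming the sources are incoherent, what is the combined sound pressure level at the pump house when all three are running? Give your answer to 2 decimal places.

83.45 dB SPL

Uncorrelated sources add in intensity (power), not in dB.
L_total = 10·log₁₀(10^(76.1/10) + 10^(73.4/10) + 10^(82.0/10)) = 10·log₁₀(221100000) = 83.45 dB SPL.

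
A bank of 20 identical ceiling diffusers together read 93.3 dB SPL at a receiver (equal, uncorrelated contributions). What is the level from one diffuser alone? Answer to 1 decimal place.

80.3 dB SPL

20 equal incoherent sources add 10·log₁₀(20) = 13.01 dB over one source.
L_one = 93.3 − 13.01 = 80.3 dB SPL.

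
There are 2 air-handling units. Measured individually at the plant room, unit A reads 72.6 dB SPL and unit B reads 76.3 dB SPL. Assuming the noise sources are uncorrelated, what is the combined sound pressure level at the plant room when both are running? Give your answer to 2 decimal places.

Uncorrelated sources add in intensity (power), not in dB.
L_total = 10·log₁₀(10^(72.6/10) + 10^(76.3/10)) = 10·log₁₀(60850000) = 77.84 dB SPL.

77.84 dB SPL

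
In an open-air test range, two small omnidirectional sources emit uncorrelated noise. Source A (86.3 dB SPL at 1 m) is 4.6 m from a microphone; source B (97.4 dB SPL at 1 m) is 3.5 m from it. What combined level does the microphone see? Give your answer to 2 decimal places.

At the listener: L_A = 86.3 − 20·log₁₀(4.6) = 73.045 dB; L_B = 97.4 − 20·log₁₀(3.5) = 86.519 dB.
Combined: 10·log₁₀(10^(73.045/10)+10^(86.519/10)) = 86.71 dB SPL.

86.71 dB SPL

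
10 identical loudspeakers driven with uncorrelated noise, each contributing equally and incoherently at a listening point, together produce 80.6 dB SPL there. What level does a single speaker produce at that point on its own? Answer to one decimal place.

10 equal incoherent sources add 10·log₁₀(10) = 10.00 dB over one source.
L_one = 80.6 − 10.00 = 70.6 dB SPL.

70.6 dB SPL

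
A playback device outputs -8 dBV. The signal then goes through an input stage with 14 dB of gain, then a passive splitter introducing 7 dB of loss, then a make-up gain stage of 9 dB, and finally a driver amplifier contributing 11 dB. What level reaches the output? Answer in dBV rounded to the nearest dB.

+19 dBV

Cascaded gains and losses add directly in dB.
-8 + 14 − 7 + 9 + 11 = +19 dBV.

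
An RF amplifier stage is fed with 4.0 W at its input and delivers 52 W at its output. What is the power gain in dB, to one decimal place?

Power ratio → dB uses the 10·log₁₀ form:
10·log₁₀(52/4.0) = 10·log₁₀(13.00) = 11.1 dB.

11.1 dB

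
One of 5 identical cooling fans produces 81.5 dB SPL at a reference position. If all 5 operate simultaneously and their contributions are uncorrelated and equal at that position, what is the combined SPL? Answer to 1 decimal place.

88.5 dB SPL

5 equal incoherent sources raise the level by 10·log₁₀(5) = 6.99 dB.
L_total = 81.5 + 6.99 = 88.5 dB SPL.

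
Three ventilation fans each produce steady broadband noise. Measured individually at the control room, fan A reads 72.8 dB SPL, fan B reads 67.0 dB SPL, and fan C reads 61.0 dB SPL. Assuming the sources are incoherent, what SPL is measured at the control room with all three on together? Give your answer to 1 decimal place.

Uncorrelated sources add in intensity (power), not in dB.
L_total = 10·log₁₀(10^(72.8/10) + 10^(67.0/10) + 10^(61.0/10)) = 10·log₁₀(25330000) = 74.0 dB SPL.

74.0 dB SPL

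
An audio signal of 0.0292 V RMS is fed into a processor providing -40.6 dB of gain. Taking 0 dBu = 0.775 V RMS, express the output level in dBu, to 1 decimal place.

Input level: 20·log₁₀(0.0292/0.775) = -28.48 dBu.
Output: -28.48 − 40.6 = -69.1 dBu.

-69.1 dBu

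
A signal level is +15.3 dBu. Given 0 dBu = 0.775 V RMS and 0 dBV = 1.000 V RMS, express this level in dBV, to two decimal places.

+13.09 dBV

The offset between the scales is 20·log₁₀(0.775/1.000) = −2.214 dB.
So dBV = +15.3 − 2.214 = +13.09 dBV.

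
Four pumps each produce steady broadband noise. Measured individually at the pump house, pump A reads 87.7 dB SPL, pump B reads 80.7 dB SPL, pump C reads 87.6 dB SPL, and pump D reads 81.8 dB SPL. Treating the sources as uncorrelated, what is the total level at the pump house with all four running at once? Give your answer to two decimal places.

Uncorrelated sources add in intensity (power), not in dB.
L_total = 10·log₁₀(10^(87.7/10) + 10^(80.7/10) + 10^(87.6/10) + 10^(81.8/10)) = 10·log₁₀(1433000000) = 91.56 dB SPL.

91.56 dB SPL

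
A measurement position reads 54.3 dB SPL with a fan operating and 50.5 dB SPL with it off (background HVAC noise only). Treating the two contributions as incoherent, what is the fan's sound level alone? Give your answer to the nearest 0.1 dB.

Background correction is a power subtraction:
L_src = 10·log₁₀(10^(54.3/10) − 10^(50.5/10)) = 10·log₁₀(157000) = 52.0 dB SPL.

52.0 dB SPL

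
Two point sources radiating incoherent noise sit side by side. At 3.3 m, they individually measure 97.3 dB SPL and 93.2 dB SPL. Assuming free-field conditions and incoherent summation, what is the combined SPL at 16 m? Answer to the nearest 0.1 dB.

Combined at 3.3 m: 10·log₁₀(10^(97.3/10)+10^(93.2/10)) = 98.73 dB SPL.
Then apply −20·log₁₀(16/3.3) = -13.71 dB → 85.0 dB SPL.

85.0 dB SPL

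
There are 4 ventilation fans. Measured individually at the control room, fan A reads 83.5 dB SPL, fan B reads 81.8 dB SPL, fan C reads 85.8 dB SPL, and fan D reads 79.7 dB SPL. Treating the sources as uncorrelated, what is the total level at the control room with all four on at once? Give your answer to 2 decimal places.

Uncorrelated sources add in intensity (power), not in dB.
L_total = 10·log₁₀(10^(83.5/10) + 10^(81.8/10) + 10^(85.8/10) + 10^(79.7/10)) = 10·log₁₀(848700000) = 89.29 dB SPL.

89.29 dB SPL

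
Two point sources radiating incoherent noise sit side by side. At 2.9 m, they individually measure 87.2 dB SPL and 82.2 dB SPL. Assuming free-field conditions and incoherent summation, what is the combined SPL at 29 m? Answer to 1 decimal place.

Combined at 2.9 m: 10·log₁₀(10^(87.2/10)+10^(82.2/10)) = 88.39 dB SPL.
Then apply −20·log₁₀(29/2.9) = -20.00 dB → 68.4 dB SPL.

68.4 dB SPL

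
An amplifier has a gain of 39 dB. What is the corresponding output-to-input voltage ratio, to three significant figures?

89.1

Voltage ratio = 10^(dB/20).
10^(39/20) = 10^(1.950) = 89.1.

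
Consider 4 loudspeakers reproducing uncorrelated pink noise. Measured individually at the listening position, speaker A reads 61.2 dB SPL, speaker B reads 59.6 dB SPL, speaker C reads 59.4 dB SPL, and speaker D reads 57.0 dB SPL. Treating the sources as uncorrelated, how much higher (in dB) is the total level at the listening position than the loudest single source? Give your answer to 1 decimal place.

4.4 dB

Incoherent sources sum as intensities:
L_total = 10·log₁₀(10^(61.2/10) + 10^(59.6/10) + 10^(59.4/10) + 10^(57.0/10)) = 65.57 dB SPL.
Excess over the loudest (61.2 dB): 65.57 − 61.2 = 4.4 dB.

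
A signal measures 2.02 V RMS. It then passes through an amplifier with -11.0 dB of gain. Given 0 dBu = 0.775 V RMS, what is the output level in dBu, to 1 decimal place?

Input level: 20·log₁₀(2.02/0.775) = 8.32 dBu.
Output: 8.32 − 11.0 = -2.7 dBu.

-2.7 dBu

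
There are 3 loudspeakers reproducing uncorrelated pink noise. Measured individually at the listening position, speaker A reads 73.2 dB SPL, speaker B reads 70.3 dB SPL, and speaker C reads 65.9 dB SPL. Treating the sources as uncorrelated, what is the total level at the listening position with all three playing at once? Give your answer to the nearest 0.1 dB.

75.5 dB SPL

Uncorrelated sources add in intensity (power), not in dB.
L_total = 10·log₁₀(10^(73.2/10) + 10^(70.3/10) + 10^(65.9/10)) = 10·log₁₀(35500000) = 75.5 dB SPL.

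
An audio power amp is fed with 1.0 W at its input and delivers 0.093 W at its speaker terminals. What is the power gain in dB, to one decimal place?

Power ratio → dB uses the 10·log₁₀ form:
10·log₁₀(0.093/1.0) = 10·log₁₀(0.09300) = -10.3 dB.

-10.3 dB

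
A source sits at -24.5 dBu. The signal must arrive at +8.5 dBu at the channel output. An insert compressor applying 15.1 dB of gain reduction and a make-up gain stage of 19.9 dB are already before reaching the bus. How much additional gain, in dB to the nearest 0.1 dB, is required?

28.2 dB

The required make-up gain is the shortfall in the dB sum.
G = +8.5 − (-24.5) + 15.1 − 19.9 = 28.2 dB.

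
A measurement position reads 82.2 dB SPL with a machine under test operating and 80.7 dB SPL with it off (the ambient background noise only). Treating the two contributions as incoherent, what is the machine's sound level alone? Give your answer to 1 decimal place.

Background correction is a power subtraction:
L_src = 10·log₁₀(10^(82.2/10) − 10^(80.7/10)) = 10·log₁₀(48470000) = 76.9 dB SPL.

76.9 dB SPL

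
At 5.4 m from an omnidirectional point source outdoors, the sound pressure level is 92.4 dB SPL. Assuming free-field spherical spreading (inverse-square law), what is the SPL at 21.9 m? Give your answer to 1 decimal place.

80.2 dB SPL

Free-field point source: level drops by 20·log₁₀ of the distance ratio.
ΔL = −20·log₁₀(21.9/5.4) = -12.16 dB, so L₂ = 92.4 + (-12.16) = 80.2 dB SPL.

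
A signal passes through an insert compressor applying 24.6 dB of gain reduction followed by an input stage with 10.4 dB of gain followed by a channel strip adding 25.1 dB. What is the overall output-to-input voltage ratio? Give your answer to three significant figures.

Net gain = (−24.6) + 10.4 + 25.1 = 10.9 dB.
Voltage ratio = 10^(10.9/20) = 3.51.

3.51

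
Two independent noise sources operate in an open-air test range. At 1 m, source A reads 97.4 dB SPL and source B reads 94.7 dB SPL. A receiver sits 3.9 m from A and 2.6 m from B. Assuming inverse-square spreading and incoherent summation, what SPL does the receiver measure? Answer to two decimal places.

89.02 dB SPL

At the listener: L_A = 97.4 − 20·log₁₀(3.9) = 85.579 dB; L_B = 94.7 − 20·log₁₀(2.6) = 86.401 dB.
Combined: 10·log₁₀(10^(85.579/10)+10^(86.401/10)) = 89.02 dB SPL.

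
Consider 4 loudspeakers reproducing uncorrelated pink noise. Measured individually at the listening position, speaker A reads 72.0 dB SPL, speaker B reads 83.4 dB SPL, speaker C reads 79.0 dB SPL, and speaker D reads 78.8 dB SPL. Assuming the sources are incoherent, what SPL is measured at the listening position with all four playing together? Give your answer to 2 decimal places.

85.91 dB SPL

Incoherent sources sum as intensities:
L_total = 10·log₁₀(10^(72.0/10) + 10^(83.4/10) + 10^(79.0/10) + 10^(78.8/10)) = 10·log₁₀(389900000) = 85.91 dB SPL.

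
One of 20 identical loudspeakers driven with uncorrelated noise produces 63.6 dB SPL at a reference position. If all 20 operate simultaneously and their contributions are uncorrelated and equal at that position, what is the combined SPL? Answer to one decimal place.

20 equal incoherent sources raise the level by 10·log₁₀(20) = 13.01 dB.
L_total = 63.6 + 13.01 = 76.6 dB SPL.

76.6 dB SPL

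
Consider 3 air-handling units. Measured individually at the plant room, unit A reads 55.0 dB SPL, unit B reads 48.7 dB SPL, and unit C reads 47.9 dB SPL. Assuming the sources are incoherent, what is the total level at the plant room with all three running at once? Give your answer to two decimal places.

Uncorrelated sources add in intensity (power), not in dB.
L_total = 10·log₁₀(10^(55.0/10) + 10^(48.7/10) + 10^(47.9/10)) = 10·log₁₀(452000) = 56.55 dB SPL.

56.55 dB SPL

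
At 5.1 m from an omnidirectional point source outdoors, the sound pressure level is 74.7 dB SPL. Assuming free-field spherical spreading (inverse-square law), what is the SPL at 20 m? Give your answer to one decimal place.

For a point source in a free field, ΔL = −20·log₁₀(d₂/d₁).
ΔL = −20·log₁₀(20/5.1) = -11.87 dB, so L₂ = 74.7 + (-11.87) = 62.8 dB SPL.

62.8 dB SPL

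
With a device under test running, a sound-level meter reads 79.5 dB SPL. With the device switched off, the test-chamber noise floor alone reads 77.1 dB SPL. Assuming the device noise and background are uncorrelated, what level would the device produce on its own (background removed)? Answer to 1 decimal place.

Background correction is a power subtraction:
L_src = 10·log₁₀(10^(79.5/10) − 10^(77.1/10)) = 10·log₁₀(37840000) = 75.8 dB SPL.

75.8 dB SPL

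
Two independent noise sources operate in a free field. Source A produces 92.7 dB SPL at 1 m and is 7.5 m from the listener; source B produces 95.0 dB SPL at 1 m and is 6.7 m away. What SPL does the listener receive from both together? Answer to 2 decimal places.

At the listener: L_A = 92.7 − 20·log₁₀(7.5) = 75.199 dB; L_B = 95.0 − 20·log₁₀(6.7) = 78.479 dB.
Combined: 10·log₁₀(10^(75.199/10)+10^(78.479/10)) = 80.15 dB SPL.

80.15 dB SPL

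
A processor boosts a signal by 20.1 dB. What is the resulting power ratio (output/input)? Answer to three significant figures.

Power ratio = 10^(dB/10).
10^(20.1/10) = 10^(2.010) = 102.

102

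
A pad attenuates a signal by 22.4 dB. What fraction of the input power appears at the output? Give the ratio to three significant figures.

Power ratio = 10^(dB/10).
10^(-22.4/10) = 10^(-2.240) = 0.00575.

0.00575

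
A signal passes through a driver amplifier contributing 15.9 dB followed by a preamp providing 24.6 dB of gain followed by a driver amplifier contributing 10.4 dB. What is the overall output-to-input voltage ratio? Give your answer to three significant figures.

Net gain = 15.9 + 24.6 + 10.4 = 50.9 dB.
Voltage ratio = 10^(50.9/20) = 351.

351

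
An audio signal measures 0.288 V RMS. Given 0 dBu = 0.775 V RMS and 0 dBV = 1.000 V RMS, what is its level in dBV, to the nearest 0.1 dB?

dBV = 20·log₁₀(V / 1.000 V).
20·log₁₀(0.288/1.000) = -10.8 dBV.

-10.8 dBV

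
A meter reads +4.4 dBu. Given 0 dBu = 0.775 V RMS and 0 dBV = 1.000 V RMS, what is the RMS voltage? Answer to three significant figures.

V = 0.775 V × 10^(+4.4/20).
= 0.775 × 1.660 = 1.29 V.

1.29 V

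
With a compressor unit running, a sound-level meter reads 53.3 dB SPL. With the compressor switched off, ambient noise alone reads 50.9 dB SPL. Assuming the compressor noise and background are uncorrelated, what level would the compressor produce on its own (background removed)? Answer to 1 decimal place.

Subtract intensities: L_src = 10·log₁₀(10^(L_total/10) − 10^(L_bg/10)).
L_src = 10·log₁₀(10^(53.3/10) − 10^(50.9/10)) = 10·log₁₀(90770) = 49.6 dB SPL.

49.6 dB SPL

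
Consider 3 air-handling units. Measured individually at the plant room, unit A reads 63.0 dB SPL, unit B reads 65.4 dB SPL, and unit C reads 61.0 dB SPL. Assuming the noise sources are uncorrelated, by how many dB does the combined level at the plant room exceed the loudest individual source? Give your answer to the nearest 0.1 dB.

Incoherent sources sum as intensities:
L_total = 10·log₁₀(10^(63.0/10) + 10^(65.4/10) + 10^(61.0/10)) = 68.27 dB SPL.
Excess over the loudest (65.4 dB): 68.27 − 65.4 = 2.9 dB.

2.9 dB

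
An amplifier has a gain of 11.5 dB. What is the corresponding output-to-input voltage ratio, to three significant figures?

Voltage ratio = 10^(dB/20).
10^(11.5/20) = 10^(0.5750) = 3.76.

3.76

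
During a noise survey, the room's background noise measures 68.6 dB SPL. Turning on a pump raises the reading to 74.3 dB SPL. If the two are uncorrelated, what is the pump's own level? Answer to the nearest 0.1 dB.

Remove the background by subtracting linear intensities:
L_src = 10·log₁₀(10^(74.3/10) − 10^(68.6/10)) = 10·log₁₀(19670000) = 72.9 dB SPL.

72.9 dB SPL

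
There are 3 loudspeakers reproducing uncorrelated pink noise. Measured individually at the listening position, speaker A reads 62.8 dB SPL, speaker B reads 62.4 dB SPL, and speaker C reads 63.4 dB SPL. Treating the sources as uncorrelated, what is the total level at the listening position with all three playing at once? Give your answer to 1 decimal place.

Add the sources as powers (linear), then convert back to dB:
L_total = 10·log₁₀(10^(62.8/10) + 10^(62.4/10) + 10^(63.4/10)) = 10·log₁₀(5831000) = 67.7 dB SPL.

67.7 dB SPL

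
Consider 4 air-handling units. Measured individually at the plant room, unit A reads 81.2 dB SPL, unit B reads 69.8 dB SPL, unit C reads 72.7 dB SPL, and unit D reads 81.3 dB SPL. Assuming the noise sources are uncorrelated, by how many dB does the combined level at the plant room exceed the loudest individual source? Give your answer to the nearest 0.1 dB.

3.4 dB

Incoherent sources sum as intensities:
L_total = 10·log₁₀(10^(81.2/10) + 10^(69.8/10) + 10^(72.7/10) + 10^(81.3/10)) = 84.70 dB SPL.
Excess over the loudest (81.3 dB): 84.70 − 81.3 = 3.4 dB.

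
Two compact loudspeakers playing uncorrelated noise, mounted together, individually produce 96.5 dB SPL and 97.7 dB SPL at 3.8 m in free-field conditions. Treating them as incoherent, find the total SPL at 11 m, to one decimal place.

Combined at 3.8 m: 10·log₁₀(10^(96.5/10)+10^(97.7/10)) = 100.15 dB SPL.
Then apply −20·log₁₀(11/3.8) = -9.23 dB → 90.9 dB SPL.

90.9 dB SPL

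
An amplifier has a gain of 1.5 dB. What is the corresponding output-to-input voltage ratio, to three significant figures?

Voltage ratio = 10^(dB/20).
10^(1.5/20) = 10^(0.07500) = 1.19.

1.19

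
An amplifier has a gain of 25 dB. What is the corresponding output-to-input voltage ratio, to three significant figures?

17.8

Voltage ratio = 10^(dB/20).
10^(25/20) = 10^(1.250) = 17.8.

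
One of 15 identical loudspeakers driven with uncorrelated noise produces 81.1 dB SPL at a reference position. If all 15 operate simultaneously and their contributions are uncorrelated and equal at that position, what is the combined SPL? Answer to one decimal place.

92.9 dB SPL

15 equal incoherent sources raise the level by 10·log₁₀(15) = 11.76 dB.
L_total = 81.1 + 11.76 = 92.9 dB SPL.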